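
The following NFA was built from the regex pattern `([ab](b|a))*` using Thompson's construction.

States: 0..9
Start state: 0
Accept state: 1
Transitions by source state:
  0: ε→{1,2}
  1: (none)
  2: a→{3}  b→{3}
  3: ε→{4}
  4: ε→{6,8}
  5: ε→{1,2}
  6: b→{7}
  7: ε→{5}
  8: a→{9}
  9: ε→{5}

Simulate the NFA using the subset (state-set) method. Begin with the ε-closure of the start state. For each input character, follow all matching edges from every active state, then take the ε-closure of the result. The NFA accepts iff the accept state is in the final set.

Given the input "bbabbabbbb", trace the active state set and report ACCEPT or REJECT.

S₀ = ε-closure({0}) = {0,1,2}
'b' @ 1: {3,4,6,8}
'b' @ 2: {1,2,5,7}  (accept∈set)
'a' @ 3: {3,4,6,8}
'b' @ 4: {1,2,5,7}  (accept∈set)
'b' @ 5: {3,4,6,8}
'a' @ 6: {1,2,5,9}  (accept∈set)
'b' @ 7: {3,4,6,8}
'b' @ 8: {1,2,5,7}  (accept∈set)
'b' @ 9: {3,4,6,8}
'b' @ 10: {1,2,5,7}  (accept∈set)
end set {1,2,5,7} — state 1 in

Answer: ACCEPT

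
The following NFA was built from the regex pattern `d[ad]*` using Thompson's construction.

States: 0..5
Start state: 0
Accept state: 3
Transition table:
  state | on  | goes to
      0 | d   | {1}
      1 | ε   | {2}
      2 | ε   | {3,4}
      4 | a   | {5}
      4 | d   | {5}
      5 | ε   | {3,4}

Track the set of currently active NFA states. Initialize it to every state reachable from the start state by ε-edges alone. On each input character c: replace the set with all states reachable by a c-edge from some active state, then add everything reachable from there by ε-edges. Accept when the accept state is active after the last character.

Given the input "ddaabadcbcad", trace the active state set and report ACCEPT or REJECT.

Answer: REJECT

Steps:
S₀ = ε-closure({0}) = {0}
'd' @ 1: {1,2,3,4}  [accepting]
'd' @ 2: {3,4,5}  [accepting]
'a' @ 3: {3,4,5}  [accepting]
'a' @ 4: {3,4,5}  [accepting]
'b' @ 5: {}  — no active states
rest 'adcbcad' ignored (set empty)
final: {}; accept 3 not in set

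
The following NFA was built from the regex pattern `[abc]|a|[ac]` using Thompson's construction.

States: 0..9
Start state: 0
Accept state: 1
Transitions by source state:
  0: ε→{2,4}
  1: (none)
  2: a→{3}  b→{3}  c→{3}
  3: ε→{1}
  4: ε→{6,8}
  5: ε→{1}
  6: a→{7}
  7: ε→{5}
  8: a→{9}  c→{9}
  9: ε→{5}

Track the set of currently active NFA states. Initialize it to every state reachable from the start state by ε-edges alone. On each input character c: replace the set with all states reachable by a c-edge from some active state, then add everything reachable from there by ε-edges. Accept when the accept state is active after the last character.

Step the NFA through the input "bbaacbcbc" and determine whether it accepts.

Answer: REJECT

Steps:
start: ε-closure({0}) = {0,2,4,6,8}
'b' @ 1: {1,3}  ✓accept
'b' @ 2: {}  — state set empty
rest 'aacbcbc' ignored (set empty)
after full input: {}  (accept=1 not in)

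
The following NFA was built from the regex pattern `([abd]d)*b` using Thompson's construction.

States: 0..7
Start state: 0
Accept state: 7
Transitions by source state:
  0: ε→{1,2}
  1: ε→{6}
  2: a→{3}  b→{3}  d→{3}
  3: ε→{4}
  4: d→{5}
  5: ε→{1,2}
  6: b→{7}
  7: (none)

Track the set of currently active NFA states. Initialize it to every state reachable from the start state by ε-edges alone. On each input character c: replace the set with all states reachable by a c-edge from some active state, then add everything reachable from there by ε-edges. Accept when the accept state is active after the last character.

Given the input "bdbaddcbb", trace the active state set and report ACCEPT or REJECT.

Answer: REJECT

Steps:
S₀ = ε-closure({0}) = {0,1,2,6}
'b' @ 1: {3,4,7}  [accepting]
'd' @ 2: {1,2,5,6}
'b' @ 3: {3,4,7}  [accepting]
'a' @ 4: {}  — no active states
rest 'ddcbb' ignored (set empty)
after full input: {}  (accept=7 not in)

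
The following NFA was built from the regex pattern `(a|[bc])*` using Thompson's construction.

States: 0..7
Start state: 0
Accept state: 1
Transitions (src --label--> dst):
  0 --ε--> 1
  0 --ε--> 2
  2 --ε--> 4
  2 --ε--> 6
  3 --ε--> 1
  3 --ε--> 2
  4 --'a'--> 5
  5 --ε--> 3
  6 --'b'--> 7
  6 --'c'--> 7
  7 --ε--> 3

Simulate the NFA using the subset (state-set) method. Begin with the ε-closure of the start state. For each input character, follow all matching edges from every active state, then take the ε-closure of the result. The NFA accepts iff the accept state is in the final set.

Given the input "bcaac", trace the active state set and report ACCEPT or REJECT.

Answer: ACCEPT

Steps:
start: ε-closure({0}) = {0,1,2,4,6}
'b' @ 1: {1,2,3,4,6,7}  (accept∈set)
'c' @ 2: {1,2,3,4,6,7}  (accept∈set)
'a' @ 3: {1,2,3,4,5,6}  (accept∈set)
'a' @ 4: {1,2,3,4,5,6}  (accept∈set)
'c' @ 5: {1,2,3,4,6,7}  (accept∈set)
final: {1,2,3,4,6,7}; accept 1 in set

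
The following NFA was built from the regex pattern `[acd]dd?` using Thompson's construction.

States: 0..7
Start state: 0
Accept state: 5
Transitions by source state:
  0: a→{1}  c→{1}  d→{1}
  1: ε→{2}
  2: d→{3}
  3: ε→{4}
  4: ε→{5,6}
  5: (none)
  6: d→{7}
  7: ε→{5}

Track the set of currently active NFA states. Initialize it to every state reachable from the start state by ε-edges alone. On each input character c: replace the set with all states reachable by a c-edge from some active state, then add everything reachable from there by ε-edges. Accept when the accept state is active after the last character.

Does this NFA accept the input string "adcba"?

start: ε-closure({0}) = {0}
'a' @ 1: {1,2}
'd' @ 2: {3,4,5,6}  (accept∈set)
'c' @ 3: {}  — dead — no transitions
rest 'ba' ignored (set empty)
final: {}; accept 5 not in set

Answer: REJECT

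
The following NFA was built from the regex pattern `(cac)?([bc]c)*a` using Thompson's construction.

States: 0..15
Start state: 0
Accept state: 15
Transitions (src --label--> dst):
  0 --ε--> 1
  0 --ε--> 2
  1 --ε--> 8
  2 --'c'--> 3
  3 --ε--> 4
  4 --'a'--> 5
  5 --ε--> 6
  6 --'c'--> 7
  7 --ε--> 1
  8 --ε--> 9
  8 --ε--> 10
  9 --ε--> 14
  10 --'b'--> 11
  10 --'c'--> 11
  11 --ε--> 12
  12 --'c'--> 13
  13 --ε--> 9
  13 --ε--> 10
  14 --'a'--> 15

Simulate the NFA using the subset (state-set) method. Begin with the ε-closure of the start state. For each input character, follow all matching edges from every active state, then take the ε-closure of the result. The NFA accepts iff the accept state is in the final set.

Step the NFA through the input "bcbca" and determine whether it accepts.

Answer: ACCEPT

Steps:
start: ε-closure({0}) = {0,1,2,8,9,10,14}
'b' @ 1: {11,12}
'c' @ 2: {9,10,13,14}
'b' @ 3: {11,12}
'c' @ 4: {9,10,13,14}
'a' @ 5: {15}  ✓accept
final: {15}; accept 15 in set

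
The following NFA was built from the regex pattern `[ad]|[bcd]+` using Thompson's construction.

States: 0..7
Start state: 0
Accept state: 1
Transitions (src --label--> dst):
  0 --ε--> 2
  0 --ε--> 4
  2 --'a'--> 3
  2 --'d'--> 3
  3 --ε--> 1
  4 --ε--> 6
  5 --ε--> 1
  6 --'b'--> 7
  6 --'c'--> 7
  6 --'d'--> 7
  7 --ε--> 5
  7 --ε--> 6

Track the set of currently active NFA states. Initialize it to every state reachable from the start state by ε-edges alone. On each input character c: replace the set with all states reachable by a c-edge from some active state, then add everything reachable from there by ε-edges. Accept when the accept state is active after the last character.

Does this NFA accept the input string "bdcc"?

start: ε-closure({0}) = {0,2,4,6}
'b' @ 1: {1,5,6,7}  (accept∈set)
'd' @ 2: {1,5,6,7}  (accept∈set)
'c' @ 3: {1,5,6,7}  (accept∈set)
'c' @ 4: {1,5,6,7}  (accept∈set)
final: {1,5,6,7}; accept 1 in set

Answer: ACCEPT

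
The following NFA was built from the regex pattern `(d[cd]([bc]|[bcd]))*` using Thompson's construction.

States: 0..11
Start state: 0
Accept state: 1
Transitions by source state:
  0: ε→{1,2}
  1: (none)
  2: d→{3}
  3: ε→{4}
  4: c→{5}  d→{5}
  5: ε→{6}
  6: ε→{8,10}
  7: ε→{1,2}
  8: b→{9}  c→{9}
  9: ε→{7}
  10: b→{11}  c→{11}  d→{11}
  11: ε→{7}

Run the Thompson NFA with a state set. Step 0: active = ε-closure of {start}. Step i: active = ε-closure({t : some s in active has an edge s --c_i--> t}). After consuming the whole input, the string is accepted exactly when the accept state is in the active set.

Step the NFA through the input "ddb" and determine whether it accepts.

S₀ = ε-closure({0}) = {0,1,2}
'd' @ 1: {3,4}
'd' @ 2: {5,6,8,10}
'b' @ 3: {1,2,7,9,11}  (accept∈set)
after full input: {1,2,7,9,11}  (accept=1 in)

Answer: ACCEPT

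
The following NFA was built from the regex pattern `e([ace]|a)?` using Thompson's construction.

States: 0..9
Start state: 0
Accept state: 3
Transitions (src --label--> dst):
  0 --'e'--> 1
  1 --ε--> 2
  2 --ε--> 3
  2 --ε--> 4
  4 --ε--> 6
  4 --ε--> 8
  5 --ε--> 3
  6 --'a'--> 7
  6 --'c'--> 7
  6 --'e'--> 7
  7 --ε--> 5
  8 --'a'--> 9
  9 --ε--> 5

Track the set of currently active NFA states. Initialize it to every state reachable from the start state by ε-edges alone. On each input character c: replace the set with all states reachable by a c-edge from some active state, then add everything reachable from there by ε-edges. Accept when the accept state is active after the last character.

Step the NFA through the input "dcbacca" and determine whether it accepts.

Answer: REJECT

Trace:
initial (ε-close {0}): {0}
'd' @ 1: {}  — no active states
rest 'cbacca' ignored (set empty)
after full input: {}  (accept=3 not in)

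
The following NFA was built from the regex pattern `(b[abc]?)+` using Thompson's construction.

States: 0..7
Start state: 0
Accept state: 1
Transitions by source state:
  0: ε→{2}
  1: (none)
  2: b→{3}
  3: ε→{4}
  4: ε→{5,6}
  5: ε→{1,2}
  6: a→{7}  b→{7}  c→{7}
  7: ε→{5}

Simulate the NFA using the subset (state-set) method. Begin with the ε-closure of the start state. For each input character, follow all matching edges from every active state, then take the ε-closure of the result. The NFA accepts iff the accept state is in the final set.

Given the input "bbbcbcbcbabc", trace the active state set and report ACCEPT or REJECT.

Answer: ACCEPT

Trace:
S₀ = ε-closure({0}) = {0,2}
'b' @ 1: {1,2,3,4,5,6}  [accepting]
'b' @ 2: {1,2,3,4,5,6,7}  [accepting]
'b' @ 3: {1,2,3,4,5,6,7}  [accepting]
'c' @ 4: {1,2,5,7}  [accepting]
'b' @ 5: {1,2,3,4,5,6}  [accepting]
'c' @ 6: {1,2,5,7}  [accepting]
'b' @ 7: {1,2,3,4,5,6}  [accepting]
'c' @ 8: {1,2,5,7}  [accepting]
'b' @ 9: {1,2,3,4,5,6}  [accepting]
'a' @ 10: {1,2,5,7}  [accepting]
'b' @ 11: {1,2,3,4,5,6}  [accepting]
'c' @ 12: {1,2,5,7}  [accepting]
end set {1,2,5,7} — state 1 in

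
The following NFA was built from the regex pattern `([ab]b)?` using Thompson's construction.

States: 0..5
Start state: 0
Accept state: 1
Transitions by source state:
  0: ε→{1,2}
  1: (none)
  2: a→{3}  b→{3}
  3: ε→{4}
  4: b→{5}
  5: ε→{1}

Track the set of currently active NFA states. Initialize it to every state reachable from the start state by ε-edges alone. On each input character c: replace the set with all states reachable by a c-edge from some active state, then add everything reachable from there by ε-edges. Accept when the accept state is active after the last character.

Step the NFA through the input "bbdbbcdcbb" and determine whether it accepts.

Answer: REJECT

Trace:
start: ε-closure({0}) = {0,1,2}
'b' @ 1: {3,4}
'b' @ 2: {1,5}  (accept∈set)
'd' @ 3: {}  — no active states
rest 'bbcdcbb' ignored (set empty)
after full input: {}  (accept=1 not in)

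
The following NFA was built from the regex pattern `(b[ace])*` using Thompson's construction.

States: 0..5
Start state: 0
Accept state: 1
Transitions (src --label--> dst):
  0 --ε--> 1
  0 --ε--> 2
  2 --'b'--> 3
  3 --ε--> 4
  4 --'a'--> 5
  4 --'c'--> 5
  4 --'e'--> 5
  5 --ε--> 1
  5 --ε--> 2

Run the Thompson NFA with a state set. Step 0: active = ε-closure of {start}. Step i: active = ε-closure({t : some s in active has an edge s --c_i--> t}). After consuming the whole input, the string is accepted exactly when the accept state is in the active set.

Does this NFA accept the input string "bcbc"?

start: ε-closure({0}) = {0,1,2}
'b' @ 1: {3,4}
'c' @ 2: {1,2,5}  [accepting]
'b' @ 3: {3,4}
'c' @ 4: {1,2,5}  [accepting]
end set {1,2,5} — state 1 in

Answer: ACCEPT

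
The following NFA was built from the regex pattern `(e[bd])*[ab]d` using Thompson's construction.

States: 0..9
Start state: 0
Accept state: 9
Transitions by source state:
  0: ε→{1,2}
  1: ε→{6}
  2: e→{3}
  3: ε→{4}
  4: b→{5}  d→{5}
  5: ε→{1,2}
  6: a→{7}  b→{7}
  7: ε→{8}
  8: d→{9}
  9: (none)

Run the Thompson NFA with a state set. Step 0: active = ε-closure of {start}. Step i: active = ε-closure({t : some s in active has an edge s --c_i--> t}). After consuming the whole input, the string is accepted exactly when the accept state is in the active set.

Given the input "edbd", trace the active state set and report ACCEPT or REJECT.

start: ε-closure({0}) = {0,1,2,6}
'e' @ 1: {3,4}
'd' @ 2: {1,2,5,6}
'b' @ 3: {7,8}
'd' @ 4: {9}  [accepting]
end set {9} — state 9 in

Answer: ACCEPT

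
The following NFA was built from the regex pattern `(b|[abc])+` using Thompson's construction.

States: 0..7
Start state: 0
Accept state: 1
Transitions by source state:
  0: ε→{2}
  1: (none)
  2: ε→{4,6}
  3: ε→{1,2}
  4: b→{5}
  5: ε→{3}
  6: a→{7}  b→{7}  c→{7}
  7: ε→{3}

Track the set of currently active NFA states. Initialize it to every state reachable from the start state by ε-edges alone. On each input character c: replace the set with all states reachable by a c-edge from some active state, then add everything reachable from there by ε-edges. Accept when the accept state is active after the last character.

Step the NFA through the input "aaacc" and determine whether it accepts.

Answer: ACCEPT

Derivation:
initial (ε-close {0}): {0,2,4,6}
'a' @ 1: {1,2,3,4,6,7}  ✓accept
'a' @ 2: {1,2,3,4,6,7}  ✓accept
'a' @ 3: {1,2,3,4,6,7}  ✓accept
'c' @ 4: {1,2,3,4,6,7}  ✓accept
'c' @ 5: {1,2,3,4,6,7}  ✓accept
after full input: {1,2,3,4,6,7}  (accept=1 in)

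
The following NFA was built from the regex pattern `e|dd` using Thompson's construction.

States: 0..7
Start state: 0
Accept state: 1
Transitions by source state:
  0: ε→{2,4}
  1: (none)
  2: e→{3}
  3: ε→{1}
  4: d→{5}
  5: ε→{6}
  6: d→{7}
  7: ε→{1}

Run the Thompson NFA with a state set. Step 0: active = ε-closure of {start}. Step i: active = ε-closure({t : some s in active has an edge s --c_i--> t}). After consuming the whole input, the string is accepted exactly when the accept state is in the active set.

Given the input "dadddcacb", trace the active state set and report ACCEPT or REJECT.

Answer: REJECT

Trace:
start: ε-closure({0}) = {0,2,4}
'd' @ 1: {5,6}
'a' @ 2: {}  — no active states
rest 'dddcacb' ignored (set empty)
end set {} — state 1 not in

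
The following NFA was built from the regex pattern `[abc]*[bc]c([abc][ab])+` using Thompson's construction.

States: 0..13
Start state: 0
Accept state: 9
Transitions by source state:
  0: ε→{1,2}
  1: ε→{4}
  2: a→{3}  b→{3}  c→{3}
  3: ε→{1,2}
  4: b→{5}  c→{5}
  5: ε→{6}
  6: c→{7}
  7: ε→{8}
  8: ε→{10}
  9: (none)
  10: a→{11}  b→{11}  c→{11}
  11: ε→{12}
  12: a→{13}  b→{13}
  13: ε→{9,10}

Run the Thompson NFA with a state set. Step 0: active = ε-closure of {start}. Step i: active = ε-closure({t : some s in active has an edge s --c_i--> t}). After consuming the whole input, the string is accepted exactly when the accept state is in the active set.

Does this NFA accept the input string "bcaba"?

S₀ = ε-closure({0}) = {0,1,2,4}
'b' @ 1: {1,2,3,4,5,6}
'c' @ 2: {1,2,3,4,5,6,7,8,10}
'a' @ 3: {1,2,3,4,11,12}
'b' @ 4: {1,2,3,4,5,6,9,10,13}  [accepting]
'a' @ 5: {1,2,3,4,11,12}
final: {1,2,3,4,11,12}; accept 9 not in set

Answer: REJECT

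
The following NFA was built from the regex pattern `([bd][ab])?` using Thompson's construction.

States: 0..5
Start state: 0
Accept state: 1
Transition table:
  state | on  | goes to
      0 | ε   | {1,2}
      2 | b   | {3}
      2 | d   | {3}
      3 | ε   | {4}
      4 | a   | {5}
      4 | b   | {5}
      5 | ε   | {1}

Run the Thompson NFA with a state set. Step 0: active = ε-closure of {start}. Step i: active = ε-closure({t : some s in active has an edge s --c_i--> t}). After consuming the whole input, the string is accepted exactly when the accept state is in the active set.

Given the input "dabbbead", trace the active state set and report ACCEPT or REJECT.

initial (ε-close {0}): {0,1,2}
'd' @ 1: {3,4}
'a' @ 2: {1,5}  ✓accept
'b' @ 3: {}  — dead — no transitions
rest 'bbead' ignored (set empty)
final: {}; accept 1 not in set

Answer: REJECT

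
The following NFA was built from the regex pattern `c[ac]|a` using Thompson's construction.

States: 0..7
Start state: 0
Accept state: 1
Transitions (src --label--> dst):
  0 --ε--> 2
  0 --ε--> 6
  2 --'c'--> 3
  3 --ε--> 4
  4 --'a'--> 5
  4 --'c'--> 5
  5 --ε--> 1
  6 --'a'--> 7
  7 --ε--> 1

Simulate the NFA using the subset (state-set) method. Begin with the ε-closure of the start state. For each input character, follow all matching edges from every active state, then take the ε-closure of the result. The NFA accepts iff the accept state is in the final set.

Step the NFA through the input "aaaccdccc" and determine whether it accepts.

Answer: REJECT

Steps:
start: ε-closure({0}) = {0,2,6}
'a' @ 1: {1,7}  ✓accept
'a' @ 2: {}  — dead — no transitions
rest 'accdccc' ignored (set empty)
final: {}; accept 1 not in set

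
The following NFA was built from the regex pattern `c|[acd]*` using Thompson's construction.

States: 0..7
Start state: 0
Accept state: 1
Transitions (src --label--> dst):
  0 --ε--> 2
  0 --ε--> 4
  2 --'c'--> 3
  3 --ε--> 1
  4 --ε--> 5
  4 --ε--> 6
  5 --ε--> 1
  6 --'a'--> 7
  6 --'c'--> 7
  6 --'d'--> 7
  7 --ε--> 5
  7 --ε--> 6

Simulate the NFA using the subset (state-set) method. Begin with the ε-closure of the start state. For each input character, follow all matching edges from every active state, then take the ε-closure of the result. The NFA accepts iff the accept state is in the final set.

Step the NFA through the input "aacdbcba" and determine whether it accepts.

Answer: REJECT

Steps:
start: ε-closure({0}) = {0,1,2,4,5,6}
'a' @ 1: {1,5,6,7}  (accept∈set)
'a' @ 2: {1,5,6,7}  (accept∈set)
'c' @ 3: {1,5,6,7}  (accept∈set)
'd' @ 4: {1,5,6,7}  (accept∈set)
'b' @ 5: {}  — dead — no transitions
rest 'cba' ignored (set empty)
end set {} — state 1 not in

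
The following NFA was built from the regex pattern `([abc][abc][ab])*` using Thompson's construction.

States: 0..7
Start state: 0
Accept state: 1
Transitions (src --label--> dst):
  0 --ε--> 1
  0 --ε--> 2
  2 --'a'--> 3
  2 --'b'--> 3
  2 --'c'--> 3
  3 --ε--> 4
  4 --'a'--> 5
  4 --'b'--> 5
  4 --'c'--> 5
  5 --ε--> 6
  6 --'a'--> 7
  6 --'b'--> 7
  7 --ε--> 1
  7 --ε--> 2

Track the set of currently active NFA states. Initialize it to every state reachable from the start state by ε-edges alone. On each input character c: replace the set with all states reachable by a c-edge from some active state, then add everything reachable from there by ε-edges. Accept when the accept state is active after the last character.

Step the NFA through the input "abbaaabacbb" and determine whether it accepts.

Answer: REJECT

Steps:
S₀ = ε-closure({0}) = {0,1,2}
'a' @ 1: {3,4}
'b' @ 2: {5,6}
'b' @ 3: {1,2,7}  ✓accept
'a' @ 4: {3,4}
'a' @ 5: {5,6}
'a' @ 6: {1,2,7}  ✓accept
'b' @ 7: {3,4}
'a' @ 8: {5,6}
'c' @ 9: {}  — state set empty
rest 'bb' ignored (set empty)
final: {}; accept 1 not in set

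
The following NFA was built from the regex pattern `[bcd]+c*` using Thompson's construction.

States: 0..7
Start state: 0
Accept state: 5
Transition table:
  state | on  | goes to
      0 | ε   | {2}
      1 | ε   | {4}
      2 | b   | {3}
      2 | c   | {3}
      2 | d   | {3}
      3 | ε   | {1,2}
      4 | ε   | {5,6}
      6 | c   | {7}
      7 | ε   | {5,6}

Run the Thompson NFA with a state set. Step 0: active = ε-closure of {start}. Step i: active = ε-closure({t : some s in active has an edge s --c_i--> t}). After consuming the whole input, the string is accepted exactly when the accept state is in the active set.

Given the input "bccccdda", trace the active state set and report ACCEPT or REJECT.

initial (ε-close {0}): {0,2}
'b' @ 1: {1,2,3,4,5,6}  (accept∈set)
'c' @ 2: {1,2,3,4,5,6,7}  (accept∈set)
'c' @ 3: {1,2,3,4,5,6,7}  (accept∈set)
'c' @ 4: {1,2,3,4,5,6,7}  (accept∈set)
'c' @ 5: {1,2,3,4,5,6,7}  (accept∈set)
'd' @ 6: {1,2,3,4,5,6}  (accept∈set)
'd' @ 7: {1,2,3,4,5,6}  (accept∈set)
'a' @ 8: {}  — dead — no transitions
end set {} — state 5 not in

Answer: REJECT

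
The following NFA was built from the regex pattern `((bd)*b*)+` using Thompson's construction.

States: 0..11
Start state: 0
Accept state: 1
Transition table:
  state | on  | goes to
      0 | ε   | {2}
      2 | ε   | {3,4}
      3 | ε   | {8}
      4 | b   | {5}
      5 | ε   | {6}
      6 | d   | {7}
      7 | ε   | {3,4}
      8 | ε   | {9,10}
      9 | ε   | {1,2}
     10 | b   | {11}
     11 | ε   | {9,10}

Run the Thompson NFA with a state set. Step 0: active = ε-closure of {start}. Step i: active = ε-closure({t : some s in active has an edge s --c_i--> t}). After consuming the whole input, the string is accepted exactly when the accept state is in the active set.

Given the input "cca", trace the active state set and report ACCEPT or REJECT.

Answer: REJECT

Trace:
S₀ = ε-closure({0}) = {0,1,2,3,4,8,9,10}
'c' @ 1: {}  — state set empty
rest 'ca' ignored (set empty)
end set {} — state 1 not in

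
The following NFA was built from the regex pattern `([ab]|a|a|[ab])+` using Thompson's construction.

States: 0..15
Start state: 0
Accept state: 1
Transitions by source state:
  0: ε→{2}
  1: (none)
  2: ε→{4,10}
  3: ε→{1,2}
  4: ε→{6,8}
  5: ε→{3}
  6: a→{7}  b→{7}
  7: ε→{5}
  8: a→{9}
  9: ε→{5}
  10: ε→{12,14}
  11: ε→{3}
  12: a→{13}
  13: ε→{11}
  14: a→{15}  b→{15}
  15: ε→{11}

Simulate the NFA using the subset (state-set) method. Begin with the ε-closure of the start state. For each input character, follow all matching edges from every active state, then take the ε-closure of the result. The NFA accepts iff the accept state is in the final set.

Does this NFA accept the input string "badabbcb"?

Answer: REJECT

Steps:
start: ε-closure({0}) = {0,2,4,6,8,10,12,14}
'b' @ 1: {1,2,3,4,5,6,7,8,10,11,12,14,15}  (accept∈set)
'a' @ 2: {1,2,3,4,5,6,7,8,9,10,11,12,13,14,15}  (accept∈set)
'd' @ 3: {}  — state set empty
rest 'abbcb' ignored (set empty)
end set {} — state 1 not in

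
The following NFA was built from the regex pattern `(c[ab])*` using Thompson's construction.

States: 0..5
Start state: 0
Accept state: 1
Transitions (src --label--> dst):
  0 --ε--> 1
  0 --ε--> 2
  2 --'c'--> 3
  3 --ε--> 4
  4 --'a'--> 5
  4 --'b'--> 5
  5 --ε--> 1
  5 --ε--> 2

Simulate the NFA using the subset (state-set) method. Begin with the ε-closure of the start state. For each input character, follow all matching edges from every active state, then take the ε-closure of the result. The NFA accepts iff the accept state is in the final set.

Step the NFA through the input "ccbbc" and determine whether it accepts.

initial (ε-close {0}): {0,1,2}
'c' @ 1: {3,4}
'c' @ 2: {}  — no active states
rest 'bbc' ignored (set empty)
after full input: {}  (accept=1 not in)

Answer: REJECT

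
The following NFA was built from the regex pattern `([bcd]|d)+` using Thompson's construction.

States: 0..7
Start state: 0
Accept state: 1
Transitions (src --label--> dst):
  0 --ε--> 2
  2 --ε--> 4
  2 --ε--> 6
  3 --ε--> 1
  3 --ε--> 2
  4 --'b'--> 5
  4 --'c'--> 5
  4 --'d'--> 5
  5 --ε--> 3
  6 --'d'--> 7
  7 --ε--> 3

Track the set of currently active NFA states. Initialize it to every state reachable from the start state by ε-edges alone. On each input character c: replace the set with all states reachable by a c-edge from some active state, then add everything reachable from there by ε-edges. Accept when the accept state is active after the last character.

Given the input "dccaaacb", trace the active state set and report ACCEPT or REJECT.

initial (ε-close {0}): {0,2,4,6}
'd' @ 1: {1,2,3,4,5,6,7}  [accepting]
'c' @ 2: {1,2,3,4,5,6}  [accepting]
'c' @ 3: {1,2,3,4,5,6}  [accepting]
'a' @ 4: {}  — dead — no transitions
rest 'aacb' ignored (set empty)
final: {}; accept 1 not in set

Answer: REJECT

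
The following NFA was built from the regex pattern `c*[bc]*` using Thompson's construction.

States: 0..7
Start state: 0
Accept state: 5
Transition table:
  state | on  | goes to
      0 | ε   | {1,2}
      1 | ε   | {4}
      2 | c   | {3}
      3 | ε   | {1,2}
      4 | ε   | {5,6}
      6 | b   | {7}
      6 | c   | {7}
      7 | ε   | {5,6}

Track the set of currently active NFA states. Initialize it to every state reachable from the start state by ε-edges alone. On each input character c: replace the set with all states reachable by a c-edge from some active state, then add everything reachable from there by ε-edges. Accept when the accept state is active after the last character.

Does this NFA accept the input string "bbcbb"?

start: ε-closure({0}) = {0,1,2,4,5,6}
'b' @ 1: {5,6,7}  (accept∈set)
'b' @ 2: {5,6,7}  (accept∈set)
'c' @ 3: {5,6,7}  (accept∈set)
'b' @ 4: {5,6,7}  (accept∈set)
'b' @ 5: {5,6,7}  (accept∈set)
after full input: {5,6,7}  (accept=5 in)

Answer: ACCEPT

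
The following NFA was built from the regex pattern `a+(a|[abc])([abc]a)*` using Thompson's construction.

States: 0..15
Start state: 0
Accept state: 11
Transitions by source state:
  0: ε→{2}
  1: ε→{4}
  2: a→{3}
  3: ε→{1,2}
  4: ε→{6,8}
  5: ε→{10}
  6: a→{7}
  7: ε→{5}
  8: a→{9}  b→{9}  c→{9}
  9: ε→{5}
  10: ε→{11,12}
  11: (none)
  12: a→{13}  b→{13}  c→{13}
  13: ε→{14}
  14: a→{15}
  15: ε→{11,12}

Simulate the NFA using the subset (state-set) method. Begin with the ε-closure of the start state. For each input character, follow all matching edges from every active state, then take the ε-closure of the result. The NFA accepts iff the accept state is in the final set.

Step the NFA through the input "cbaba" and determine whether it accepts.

S₀ = ε-closure({0}) = {0,2}
'c' @ 1: {}  — state set empty
rest 'baba' ignored (set empty)
final: {}; accept 11 not in set

Answer: REJECT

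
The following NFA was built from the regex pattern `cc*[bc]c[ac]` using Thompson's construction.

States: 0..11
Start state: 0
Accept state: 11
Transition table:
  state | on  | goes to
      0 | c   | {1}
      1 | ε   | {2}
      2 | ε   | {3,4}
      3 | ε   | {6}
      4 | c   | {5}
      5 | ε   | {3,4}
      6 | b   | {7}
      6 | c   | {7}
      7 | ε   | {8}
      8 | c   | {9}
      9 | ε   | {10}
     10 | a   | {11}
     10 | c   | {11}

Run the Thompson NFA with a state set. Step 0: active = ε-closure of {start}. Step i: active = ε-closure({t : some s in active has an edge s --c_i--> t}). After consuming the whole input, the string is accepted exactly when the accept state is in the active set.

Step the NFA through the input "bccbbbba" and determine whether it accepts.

Answer: REJECT

Trace:
initial (ε-close {0}): {0}
'b' @ 1: {}  — dead — no transitions
rest 'ccbbbba' ignored (set empty)
end set {} — state 11 not in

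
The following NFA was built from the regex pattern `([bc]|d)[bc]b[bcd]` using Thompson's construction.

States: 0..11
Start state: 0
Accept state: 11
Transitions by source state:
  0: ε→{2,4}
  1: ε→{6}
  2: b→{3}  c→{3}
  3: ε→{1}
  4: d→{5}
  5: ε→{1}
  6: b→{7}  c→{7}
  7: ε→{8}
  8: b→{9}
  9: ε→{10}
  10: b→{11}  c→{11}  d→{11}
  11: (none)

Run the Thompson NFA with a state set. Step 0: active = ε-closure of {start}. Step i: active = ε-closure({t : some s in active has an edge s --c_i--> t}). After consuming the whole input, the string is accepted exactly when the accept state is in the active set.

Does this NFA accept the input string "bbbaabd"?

S₀ = ε-closure({0}) = {0,2,4}
'b' @ 1: {1,3,6}
'b' @ 2: {7,8}
'b' @ 3: {9,10}
'a' @ 4: {}  — dead — no transitions
rest 'abd' ignored (set empty)
final: {}; accept 11 not in set

Answer: REJECT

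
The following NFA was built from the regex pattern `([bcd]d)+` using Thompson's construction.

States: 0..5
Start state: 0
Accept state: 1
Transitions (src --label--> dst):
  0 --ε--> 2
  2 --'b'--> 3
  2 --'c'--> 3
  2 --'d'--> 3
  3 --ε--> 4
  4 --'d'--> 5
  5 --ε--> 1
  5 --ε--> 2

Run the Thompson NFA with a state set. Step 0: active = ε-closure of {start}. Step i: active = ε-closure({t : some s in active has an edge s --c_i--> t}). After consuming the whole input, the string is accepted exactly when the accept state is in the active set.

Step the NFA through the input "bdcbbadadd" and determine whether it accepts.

Answer: REJECT

Trace:
initial (ε-close {0}): {0,2}
'b' @ 1: {3,4}
'd' @ 2: {1,2,5}  (accept∈set)
'c' @ 3: {3,4}
'b' @ 4: {}  — dead — no transitions
rest 'badadd' ignored (set empty)
final: {}; accept 1 not in set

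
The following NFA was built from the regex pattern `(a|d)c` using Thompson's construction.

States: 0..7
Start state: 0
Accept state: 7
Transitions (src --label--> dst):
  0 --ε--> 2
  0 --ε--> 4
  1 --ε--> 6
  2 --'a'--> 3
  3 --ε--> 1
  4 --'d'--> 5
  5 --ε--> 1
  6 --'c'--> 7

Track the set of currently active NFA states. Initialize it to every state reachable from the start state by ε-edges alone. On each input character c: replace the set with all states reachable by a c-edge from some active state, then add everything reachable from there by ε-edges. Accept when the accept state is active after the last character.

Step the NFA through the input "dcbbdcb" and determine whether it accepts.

initial (ε-close {0}): {0,2,4}
'd' @ 1: {1,5,6}
'c' @ 2: {7}  (accept∈set)
'b' @ 3: {}  — state set empty
rest 'bdcb' ignored (set empty)
final: {}; accept 7 not in set

Answer: REJECT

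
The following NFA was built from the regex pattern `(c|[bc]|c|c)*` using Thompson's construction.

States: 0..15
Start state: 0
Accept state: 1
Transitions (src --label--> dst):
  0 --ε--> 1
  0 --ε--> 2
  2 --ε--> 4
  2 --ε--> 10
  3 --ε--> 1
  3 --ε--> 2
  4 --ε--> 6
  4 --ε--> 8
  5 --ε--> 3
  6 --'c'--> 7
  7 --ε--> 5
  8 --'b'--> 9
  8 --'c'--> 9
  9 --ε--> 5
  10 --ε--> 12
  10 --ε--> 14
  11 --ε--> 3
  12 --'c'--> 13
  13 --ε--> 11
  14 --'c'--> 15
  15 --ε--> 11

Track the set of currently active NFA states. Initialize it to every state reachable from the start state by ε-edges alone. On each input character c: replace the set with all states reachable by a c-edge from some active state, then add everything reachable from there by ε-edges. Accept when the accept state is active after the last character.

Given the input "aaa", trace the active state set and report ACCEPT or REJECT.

Answer: REJECT

Trace:
start: ε-closure({0}) = {0,1,2,4,6,8,10,12,14}
'a' @ 1: {}  — no active states
rest 'aa' ignored (set empty)
after full input: {}  (accept=1 not in)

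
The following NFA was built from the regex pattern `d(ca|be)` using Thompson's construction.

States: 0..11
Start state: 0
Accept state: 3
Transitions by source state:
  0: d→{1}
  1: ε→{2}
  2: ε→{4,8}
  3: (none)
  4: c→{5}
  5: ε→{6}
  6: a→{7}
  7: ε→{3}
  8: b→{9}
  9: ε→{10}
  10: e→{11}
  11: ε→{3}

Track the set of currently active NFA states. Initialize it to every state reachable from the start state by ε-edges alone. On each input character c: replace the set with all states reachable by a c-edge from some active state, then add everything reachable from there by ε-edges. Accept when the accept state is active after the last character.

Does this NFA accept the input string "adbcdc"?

S₀ = ε-closure({0}) = {0}
'a' @ 1: {}  — dead — no transitions
rest 'dbcdc' ignored (set empty)
after full input: {}  (accept=3 not in)

Answer: REJECT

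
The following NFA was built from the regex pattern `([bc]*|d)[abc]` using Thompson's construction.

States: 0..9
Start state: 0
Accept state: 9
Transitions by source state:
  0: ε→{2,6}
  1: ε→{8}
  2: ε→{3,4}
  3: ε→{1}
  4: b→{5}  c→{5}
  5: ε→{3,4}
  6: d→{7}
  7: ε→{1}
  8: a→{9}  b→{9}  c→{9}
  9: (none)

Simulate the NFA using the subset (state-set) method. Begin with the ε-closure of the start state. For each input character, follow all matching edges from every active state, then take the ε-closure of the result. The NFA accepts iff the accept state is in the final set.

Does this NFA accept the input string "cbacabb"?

Answer: REJECT

Derivation:
initial (ε-close {0}): {0,1,2,3,4,6,8}
'c' @ 1: {1,3,4,5,8,9}  (accept∈set)
'b' @ 2: {1,3,4,5,8,9}  (accept∈set)
'a' @ 3: {9}  (accept∈set)
'c' @ 4: {}  — dead — no transitions
rest 'abb' ignored (set empty)
after full input: {}  (accept=9 not in)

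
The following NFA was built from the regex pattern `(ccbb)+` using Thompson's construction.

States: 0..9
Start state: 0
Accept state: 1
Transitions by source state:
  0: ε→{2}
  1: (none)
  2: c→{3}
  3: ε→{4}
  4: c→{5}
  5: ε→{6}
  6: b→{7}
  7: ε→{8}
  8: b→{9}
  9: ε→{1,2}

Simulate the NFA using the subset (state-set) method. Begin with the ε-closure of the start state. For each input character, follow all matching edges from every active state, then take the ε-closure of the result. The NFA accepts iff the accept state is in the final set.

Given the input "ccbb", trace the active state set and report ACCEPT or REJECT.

Answer: ACCEPT

Derivation:
S₀ = ε-closure({0}) = {0,2}
'c' @ 1: {3,4}
'c' @ 2: {5,6}
'b' @ 3: {7,8}
'b' @ 4: {1,2,9}  ✓accept
final: {1,2,9}; accept 1 in set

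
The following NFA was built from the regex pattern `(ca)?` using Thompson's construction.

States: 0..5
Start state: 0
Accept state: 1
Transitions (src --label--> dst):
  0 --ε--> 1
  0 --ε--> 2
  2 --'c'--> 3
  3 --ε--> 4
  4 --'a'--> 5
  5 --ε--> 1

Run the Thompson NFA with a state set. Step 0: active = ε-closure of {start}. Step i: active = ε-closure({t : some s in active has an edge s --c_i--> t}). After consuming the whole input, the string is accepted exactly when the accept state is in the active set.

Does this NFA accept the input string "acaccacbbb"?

Answer: REJECT

Steps:
start: ε-closure({0}) = {0,1,2}
'a' @ 1: {}  — no active states
rest 'caccacbbb' ignored (set empty)
final: {}; accept 1 not in set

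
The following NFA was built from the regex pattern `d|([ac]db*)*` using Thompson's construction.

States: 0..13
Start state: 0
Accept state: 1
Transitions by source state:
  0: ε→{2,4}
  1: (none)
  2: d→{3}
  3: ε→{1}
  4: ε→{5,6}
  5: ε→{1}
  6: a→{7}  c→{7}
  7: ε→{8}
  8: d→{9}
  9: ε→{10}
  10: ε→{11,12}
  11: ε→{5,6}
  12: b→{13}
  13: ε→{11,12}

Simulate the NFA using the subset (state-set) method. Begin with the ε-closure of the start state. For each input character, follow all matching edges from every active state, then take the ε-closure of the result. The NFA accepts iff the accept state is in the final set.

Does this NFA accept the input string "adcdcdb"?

S₀ = ε-closure({0}) = {0,1,2,4,5,6}
'a' @ 1: {7,8}
'd' @ 2: {1,5,6,9,10,11,12}  (accept∈set)
'c' @ 3: {7,8}
'd' @ 4: {1,5,6,9,10,11,12}  (accept∈set)
'c' @ 5: {7,8}
'd' @ 6: {1,5,6,9,10,11,12}  (accept∈set)
'b' @ 7: {1,5,6,11,12,13}  (accept∈set)
after full input: {1,5,6,11,12,13}  (accept=1 in)

Answer: ACCEPT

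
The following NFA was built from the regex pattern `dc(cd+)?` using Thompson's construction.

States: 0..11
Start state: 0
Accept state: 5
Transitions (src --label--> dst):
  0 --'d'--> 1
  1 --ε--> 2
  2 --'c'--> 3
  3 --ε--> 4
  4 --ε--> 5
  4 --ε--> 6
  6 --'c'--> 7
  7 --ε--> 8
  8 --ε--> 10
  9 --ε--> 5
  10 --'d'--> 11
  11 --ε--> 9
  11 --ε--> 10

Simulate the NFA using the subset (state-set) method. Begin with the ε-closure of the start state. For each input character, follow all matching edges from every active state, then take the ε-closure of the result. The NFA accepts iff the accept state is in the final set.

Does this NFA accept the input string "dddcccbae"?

Answer: REJECT

Trace:
S₀ = ε-closure({0}) = {0}
'd' @ 1: {1,2}
'd' @ 2: {}  — dead — no transitions
rest 'dcccbae' ignored (set empty)
final: {}; accept 5 not in set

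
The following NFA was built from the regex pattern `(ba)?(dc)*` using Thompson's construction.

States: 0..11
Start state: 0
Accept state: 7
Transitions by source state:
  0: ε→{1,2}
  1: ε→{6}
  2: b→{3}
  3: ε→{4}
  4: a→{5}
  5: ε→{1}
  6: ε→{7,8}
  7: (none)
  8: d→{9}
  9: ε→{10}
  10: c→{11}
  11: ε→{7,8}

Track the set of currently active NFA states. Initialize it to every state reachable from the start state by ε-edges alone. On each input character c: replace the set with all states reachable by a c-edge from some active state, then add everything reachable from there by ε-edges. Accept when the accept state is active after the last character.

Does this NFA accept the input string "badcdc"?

Answer: ACCEPT

Steps:
S₀ = ε-closure({0}) = {0,1,2,6,7,8}
'b' @ 1: {3,4}
'a' @ 2: {1,5,6,7,8}  [accepting]
'd' @ 3: {9,10}
'c' @ 4: {7,8,11}  [accepting]
'd' @ 5: {9,10}
'c' @ 6: {7,8,11}  [accepting]
end set {7,8,11} — state 7 in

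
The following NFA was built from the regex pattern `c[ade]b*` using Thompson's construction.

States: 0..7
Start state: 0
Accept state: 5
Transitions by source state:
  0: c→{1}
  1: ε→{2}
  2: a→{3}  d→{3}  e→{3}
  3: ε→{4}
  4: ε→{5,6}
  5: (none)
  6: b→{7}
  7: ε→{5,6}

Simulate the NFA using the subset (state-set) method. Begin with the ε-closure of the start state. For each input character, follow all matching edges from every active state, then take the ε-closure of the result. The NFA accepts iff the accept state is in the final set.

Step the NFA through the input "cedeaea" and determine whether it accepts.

start: ε-closure({0}) = {0}
'c' @ 1: {1,2}
'e' @ 2: {3,4,5,6}  (accept∈set)
'd' @ 3: {}  — no active states
rest 'eaea' ignored (set empty)
final: {}; accept 5 not in set

Answer: REJECT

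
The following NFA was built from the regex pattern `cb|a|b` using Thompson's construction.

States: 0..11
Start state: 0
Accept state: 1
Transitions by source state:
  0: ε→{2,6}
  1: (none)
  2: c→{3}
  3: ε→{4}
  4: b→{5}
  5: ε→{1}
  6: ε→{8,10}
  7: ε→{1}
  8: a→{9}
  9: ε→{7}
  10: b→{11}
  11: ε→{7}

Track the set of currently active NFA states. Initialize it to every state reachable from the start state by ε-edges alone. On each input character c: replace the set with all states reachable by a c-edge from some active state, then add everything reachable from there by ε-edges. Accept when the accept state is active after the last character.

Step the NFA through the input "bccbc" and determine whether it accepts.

Answer: REJECT

Derivation:
initial (ε-close {0}): {0,2,6,8,10}
'b' @ 1: {1,7,11}  [accepting]
'c' @ 2: {}  — no active states
rest 'cbc' ignored (set empty)
after full input: {}  (accept=1 not in)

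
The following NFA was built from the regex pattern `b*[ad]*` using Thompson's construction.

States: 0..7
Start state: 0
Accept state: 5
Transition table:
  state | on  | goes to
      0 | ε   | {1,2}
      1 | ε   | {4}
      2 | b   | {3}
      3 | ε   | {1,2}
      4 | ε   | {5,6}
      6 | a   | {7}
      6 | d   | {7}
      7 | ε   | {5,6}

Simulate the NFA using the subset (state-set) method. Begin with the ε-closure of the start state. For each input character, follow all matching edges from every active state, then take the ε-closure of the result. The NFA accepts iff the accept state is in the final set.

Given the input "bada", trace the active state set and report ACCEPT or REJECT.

S₀ = ε-closure({0}) = {0,1,2,4,5,6}
'b' @ 1: {1,2,3,4,5,6}  (accept∈set)
'a' @ 2: {5,6,7}  (accept∈set)
'd' @ 3: {5,6,7}  (accept∈set)
'a' @ 4: {5,6,7}  (accept∈set)
after full input: {5,6,7}  (accept=5 in)

Answer: ACCEPT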